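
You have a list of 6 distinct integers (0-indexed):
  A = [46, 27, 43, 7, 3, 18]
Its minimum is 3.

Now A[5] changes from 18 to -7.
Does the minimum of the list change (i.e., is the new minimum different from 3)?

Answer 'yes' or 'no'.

Answer: yes

Derivation:
Old min = 3
Change: A[5] 18 -> -7
Changed element was NOT the min; min changes only if -7 < 3.
New min = -7; changed? yes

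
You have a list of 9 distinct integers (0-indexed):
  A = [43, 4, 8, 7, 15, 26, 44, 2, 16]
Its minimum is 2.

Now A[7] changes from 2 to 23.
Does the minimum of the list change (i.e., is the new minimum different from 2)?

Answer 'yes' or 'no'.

Answer: yes

Derivation:
Old min = 2
Change: A[7] 2 -> 23
Changed element was the min; new min must be rechecked.
New min = 4; changed? yes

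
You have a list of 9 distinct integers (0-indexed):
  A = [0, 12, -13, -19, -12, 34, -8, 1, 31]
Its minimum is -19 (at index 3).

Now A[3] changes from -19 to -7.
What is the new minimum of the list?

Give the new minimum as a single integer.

Answer: -13

Derivation:
Old min = -19 (at index 3)
Change: A[3] -19 -> -7
Changed element WAS the min. Need to check: is -7 still <= all others?
  Min of remaining elements: -13
  New min = min(-7, -13) = -13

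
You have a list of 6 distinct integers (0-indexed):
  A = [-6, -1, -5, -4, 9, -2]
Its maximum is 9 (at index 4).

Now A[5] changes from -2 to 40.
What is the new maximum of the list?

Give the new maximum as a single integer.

Old max = 9 (at index 4)
Change: A[5] -2 -> 40
Changed element was NOT the old max.
  New max = max(old_max, new_val) = max(9, 40) = 40

Answer: 40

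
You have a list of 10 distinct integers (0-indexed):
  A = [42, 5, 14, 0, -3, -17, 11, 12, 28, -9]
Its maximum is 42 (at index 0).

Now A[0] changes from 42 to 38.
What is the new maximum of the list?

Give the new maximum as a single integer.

Old max = 42 (at index 0)
Change: A[0] 42 -> 38
Changed element WAS the max -> may need rescan.
  Max of remaining elements: 28
  New max = max(38, 28) = 38

Answer: 38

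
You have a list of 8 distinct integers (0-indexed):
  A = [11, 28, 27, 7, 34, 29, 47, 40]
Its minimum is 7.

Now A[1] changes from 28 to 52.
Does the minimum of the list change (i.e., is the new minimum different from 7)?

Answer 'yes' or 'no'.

Old min = 7
Change: A[1] 28 -> 52
Changed element was NOT the min; min changes only if 52 < 7.
New min = 7; changed? no

Answer: no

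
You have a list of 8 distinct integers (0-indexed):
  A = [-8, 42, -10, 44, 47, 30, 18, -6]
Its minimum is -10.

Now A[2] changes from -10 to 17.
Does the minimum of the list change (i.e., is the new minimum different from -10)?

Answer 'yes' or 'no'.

Old min = -10
Change: A[2] -10 -> 17
Changed element was the min; new min must be rechecked.
New min = -8; changed? yes

Answer: yes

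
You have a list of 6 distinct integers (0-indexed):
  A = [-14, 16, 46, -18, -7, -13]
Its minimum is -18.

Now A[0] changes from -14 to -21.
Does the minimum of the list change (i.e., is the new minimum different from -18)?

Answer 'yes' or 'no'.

Old min = -18
Change: A[0] -14 -> -21
Changed element was NOT the min; min changes only if -21 < -18.
New min = -21; changed? yes

Answer: yes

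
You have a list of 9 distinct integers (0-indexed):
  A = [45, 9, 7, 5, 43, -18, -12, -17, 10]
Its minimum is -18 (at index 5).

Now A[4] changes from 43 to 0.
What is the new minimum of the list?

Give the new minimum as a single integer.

Old min = -18 (at index 5)
Change: A[4] 43 -> 0
Changed element was NOT the old min.
  New min = min(old_min, new_val) = min(-18, 0) = -18

Answer: -18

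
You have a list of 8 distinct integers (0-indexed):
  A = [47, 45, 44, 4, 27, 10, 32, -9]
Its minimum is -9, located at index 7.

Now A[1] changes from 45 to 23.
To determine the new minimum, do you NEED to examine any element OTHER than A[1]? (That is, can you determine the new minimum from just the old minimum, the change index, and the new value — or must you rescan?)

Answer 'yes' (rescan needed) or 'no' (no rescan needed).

Old min = -9 at index 7
Change at index 1: 45 -> 23
Index 1 was NOT the min. New min = min(-9, 23). No rescan of other elements needed.
Needs rescan: no

Answer: no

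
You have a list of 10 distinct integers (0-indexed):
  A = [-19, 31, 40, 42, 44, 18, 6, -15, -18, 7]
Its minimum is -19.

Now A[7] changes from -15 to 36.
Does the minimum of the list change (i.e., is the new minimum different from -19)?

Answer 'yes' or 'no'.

Answer: no

Derivation:
Old min = -19
Change: A[7] -15 -> 36
Changed element was NOT the min; min changes only if 36 < -19.
New min = -19; changed? no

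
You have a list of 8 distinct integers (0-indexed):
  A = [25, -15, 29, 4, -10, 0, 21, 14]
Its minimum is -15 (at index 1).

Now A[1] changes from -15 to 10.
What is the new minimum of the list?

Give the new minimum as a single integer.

Old min = -15 (at index 1)
Change: A[1] -15 -> 10
Changed element WAS the min. Need to check: is 10 still <= all others?
  Min of remaining elements: -10
  New min = min(10, -10) = -10

Answer: -10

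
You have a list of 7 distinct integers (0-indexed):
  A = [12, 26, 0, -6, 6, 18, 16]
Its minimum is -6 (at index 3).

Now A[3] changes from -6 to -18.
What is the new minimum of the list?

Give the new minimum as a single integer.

Old min = -6 (at index 3)
Change: A[3] -6 -> -18
Changed element WAS the min. Need to check: is -18 still <= all others?
  Min of remaining elements: 0
  New min = min(-18, 0) = -18

Answer: -18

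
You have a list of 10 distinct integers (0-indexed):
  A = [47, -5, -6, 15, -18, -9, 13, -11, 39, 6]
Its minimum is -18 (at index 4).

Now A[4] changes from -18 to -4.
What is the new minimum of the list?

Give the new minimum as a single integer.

Old min = -18 (at index 4)
Change: A[4] -18 -> -4
Changed element WAS the min. Need to check: is -4 still <= all others?
  Min of remaining elements: -11
  New min = min(-4, -11) = -11

Answer: -11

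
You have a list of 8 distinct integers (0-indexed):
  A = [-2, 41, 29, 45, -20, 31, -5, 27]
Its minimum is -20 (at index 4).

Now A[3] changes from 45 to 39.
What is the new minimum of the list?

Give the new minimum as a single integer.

Old min = -20 (at index 4)
Change: A[3] 45 -> 39
Changed element was NOT the old min.
  New min = min(old_min, new_val) = min(-20, 39) = -20

Answer: -20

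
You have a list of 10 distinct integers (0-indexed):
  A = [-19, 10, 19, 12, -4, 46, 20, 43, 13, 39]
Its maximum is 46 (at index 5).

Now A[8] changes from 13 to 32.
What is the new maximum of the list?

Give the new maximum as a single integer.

Answer: 46

Derivation:
Old max = 46 (at index 5)
Change: A[8] 13 -> 32
Changed element was NOT the old max.
  New max = max(old_max, new_val) = max(46, 32) = 46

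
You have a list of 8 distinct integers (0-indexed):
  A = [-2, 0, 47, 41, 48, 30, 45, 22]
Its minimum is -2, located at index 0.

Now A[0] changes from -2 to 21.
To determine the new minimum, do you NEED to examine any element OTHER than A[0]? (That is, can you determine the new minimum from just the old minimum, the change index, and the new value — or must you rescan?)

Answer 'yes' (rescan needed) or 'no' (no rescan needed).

Answer: yes

Derivation:
Old min = -2 at index 0
Change at index 0: -2 -> 21
Index 0 WAS the min and new value 21 > old min -2. Must rescan other elements to find the new min.
Needs rescan: yes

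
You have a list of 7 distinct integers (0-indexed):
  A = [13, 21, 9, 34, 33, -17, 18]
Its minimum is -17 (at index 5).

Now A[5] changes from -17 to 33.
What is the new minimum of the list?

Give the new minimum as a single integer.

Answer: 9

Derivation:
Old min = -17 (at index 5)
Change: A[5] -17 -> 33
Changed element WAS the min. Need to check: is 33 still <= all others?
  Min of remaining elements: 9
  New min = min(33, 9) = 9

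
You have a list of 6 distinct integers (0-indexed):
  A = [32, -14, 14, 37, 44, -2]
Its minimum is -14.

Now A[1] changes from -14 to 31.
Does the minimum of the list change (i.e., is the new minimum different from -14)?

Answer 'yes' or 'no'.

Answer: yes

Derivation:
Old min = -14
Change: A[1] -14 -> 31
Changed element was the min; new min must be rechecked.
New min = -2; changed? yes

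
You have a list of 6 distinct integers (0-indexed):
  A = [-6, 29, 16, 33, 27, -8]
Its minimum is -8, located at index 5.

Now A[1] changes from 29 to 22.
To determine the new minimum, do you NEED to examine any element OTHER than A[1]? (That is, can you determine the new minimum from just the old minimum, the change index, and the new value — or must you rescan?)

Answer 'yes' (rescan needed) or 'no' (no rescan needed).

Old min = -8 at index 5
Change at index 1: 29 -> 22
Index 1 was NOT the min. New min = min(-8, 22). No rescan of other elements needed.
Needs rescan: no

Answer: no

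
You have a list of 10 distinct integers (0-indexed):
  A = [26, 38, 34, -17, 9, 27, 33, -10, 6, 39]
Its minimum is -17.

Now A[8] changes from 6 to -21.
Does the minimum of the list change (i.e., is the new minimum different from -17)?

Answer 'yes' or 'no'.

Answer: yes

Derivation:
Old min = -17
Change: A[8] 6 -> -21
Changed element was NOT the min; min changes only if -21 < -17.
New min = -21; changed? yes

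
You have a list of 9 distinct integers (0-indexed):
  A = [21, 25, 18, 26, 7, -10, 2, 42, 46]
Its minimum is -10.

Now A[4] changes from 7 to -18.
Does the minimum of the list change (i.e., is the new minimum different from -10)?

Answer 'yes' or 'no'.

Answer: yes

Derivation:
Old min = -10
Change: A[4] 7 -> -18
Changed element was NOT the min; min changes only if -18 < -10.
New min = -18; changed? yes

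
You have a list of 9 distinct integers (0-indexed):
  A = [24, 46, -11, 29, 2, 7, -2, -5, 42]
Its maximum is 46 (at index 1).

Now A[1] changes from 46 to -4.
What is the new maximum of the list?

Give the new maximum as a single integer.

Old max = 46 (at index 1)
Change: A[1] 46 -> -4
Changed element WAS the max -> may need rescan.
  Max of remaining elements: 42
  New max = max(-4, 42) = 42

Answer: 42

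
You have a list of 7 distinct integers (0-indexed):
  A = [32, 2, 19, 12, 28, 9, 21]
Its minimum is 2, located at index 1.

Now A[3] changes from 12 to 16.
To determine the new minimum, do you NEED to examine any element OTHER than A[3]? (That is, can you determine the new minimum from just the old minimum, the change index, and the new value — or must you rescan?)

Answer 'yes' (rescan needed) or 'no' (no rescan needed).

Answer: no

Derivation:
Old min = 2 at index 1
Change at index 3: 12 -> 16
Index 3 was NOT the min. New min = min(2, 16). No rescan of other elements needed.
Needs rescan: no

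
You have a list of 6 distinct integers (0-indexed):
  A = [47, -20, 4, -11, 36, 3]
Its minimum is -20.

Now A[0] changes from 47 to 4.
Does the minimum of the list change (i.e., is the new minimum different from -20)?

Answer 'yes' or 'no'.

Answer: no

Derivation:
Old min = -20
Change: A[0] 47 -> 4
Changed element was NOT the min; min changes only if 4 < -20.
New min = -20; changed? no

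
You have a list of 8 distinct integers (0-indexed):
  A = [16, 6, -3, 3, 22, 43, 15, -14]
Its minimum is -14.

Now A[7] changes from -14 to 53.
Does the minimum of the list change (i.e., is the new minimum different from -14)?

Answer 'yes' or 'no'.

Answer: yes

Derivation:
Old min = -14
Change: A[7] -14 -> 53
Changed element was the min; new min must be rechecked.
New min = -3; changed? yes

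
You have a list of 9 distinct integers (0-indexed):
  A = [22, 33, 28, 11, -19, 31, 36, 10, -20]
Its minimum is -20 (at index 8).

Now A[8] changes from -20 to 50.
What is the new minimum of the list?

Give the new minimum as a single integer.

Old min = -20 (at index 8)
Change: A[8] -20 -> 50
Changed element WAS the min. Need to check: is 50 still <= all others?
  Min of remaining elements: -19
  New min = min(50, -19) = -19

Answer: -19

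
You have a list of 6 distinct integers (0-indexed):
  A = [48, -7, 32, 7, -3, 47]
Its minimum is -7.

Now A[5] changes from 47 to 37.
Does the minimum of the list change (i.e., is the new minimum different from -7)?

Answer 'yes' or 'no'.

Old min = -7
Change: A[5] 47 -> 37
Changed element was NOT the min; min changes only if 37 < -7.
New min = -7; changed? no

Answer: no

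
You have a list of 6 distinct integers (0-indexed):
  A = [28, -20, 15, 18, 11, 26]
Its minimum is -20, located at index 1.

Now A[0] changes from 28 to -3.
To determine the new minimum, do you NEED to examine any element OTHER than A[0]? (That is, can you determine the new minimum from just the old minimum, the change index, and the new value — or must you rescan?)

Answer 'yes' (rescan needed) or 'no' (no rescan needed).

Old min = -20 at index 1
Change at index 0: 28 -> -3
Index 0 was NOT the min. New min = min(-20, -3). No rescan of other elements needed.
Needs rescan: no

Answer: no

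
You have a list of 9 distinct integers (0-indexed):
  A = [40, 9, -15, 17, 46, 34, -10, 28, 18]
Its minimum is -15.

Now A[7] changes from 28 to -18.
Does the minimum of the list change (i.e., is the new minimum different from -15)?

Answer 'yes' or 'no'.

Answer: yes

Derivation:
Old min = -15
Change: A[7] 28 -> -18
Changed element was NOT the min; min changes only if -18 < -15.
New min = -18; changed? yes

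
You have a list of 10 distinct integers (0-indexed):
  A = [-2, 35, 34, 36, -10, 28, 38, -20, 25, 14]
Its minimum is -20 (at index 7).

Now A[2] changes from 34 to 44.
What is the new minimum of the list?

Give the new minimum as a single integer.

Answer: -20

Derivation:
Old min = -20 (at index 7)
Change: A[2] 34 -> 44
Changed element was NOT the old min.
  New min = min(old_min, new_val) = min(-20, 44) = -20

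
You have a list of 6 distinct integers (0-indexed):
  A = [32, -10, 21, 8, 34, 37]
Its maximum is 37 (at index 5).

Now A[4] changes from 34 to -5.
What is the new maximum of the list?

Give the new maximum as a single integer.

Old max = 37 (at index 5)
Change: A[4] 34 -> -5
Changed element was NOT the old max.
  New max = max(old_max, new_val) = max(37, -5) = 37

Answer: 37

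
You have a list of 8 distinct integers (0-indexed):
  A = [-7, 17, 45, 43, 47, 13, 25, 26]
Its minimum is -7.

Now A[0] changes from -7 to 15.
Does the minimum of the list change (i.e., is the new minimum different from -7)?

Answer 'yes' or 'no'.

Answer: yes

Derivation:
Old min = -7
Change: A[0] -7 -> 15
Changed element was the min; new min must be rechecked.
New min = 13; changed? yes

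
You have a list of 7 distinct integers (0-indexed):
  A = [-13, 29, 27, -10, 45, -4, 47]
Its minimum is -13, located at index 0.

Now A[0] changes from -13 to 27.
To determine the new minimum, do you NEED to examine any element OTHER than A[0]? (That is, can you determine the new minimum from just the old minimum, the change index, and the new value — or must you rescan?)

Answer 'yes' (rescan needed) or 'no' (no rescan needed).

Old min = -13 at index 0
Change at index 0: -13 -> 27
Index 0 WAS the min and new value 27 > old min -13. Must rescan other elements to find the new min.
Needs rescan: yes

Answer: yes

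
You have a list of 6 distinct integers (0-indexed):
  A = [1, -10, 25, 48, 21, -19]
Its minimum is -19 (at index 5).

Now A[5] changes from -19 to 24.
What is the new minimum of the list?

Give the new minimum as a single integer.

Answer: -10

Derivation:
Old min = -19 (at index 5)
Change: A[5] -19 -> 24
Changed element WAS the min. Need to check: is 24 still <= all others?
  Min of remaining elements: -10
  New min = min(24, -10) = -10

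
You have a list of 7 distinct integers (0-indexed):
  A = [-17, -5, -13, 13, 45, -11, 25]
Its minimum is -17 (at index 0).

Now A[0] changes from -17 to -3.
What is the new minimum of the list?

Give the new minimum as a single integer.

Old min = -17 (at index 0)
Change: A[0] -17 -> -3
Changed element WAS the min. Need to check: is -3 still <= all others?
  Min of remaining elements: -13
  New min = min(-3, -13) = -13

Answer: -13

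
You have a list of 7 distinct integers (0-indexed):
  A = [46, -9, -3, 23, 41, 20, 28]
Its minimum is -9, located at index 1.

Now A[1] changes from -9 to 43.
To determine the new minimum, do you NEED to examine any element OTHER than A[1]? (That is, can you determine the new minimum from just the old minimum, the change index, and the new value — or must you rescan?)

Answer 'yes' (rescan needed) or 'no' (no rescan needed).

Answer: yes

Derivation:
Old min = -9 at index 1
Change at index 1: -9 -> 43
Index 1 WAS the min and new value 43 > old min -9. Must rescan other elements to find the new min.
Needs rescan: yes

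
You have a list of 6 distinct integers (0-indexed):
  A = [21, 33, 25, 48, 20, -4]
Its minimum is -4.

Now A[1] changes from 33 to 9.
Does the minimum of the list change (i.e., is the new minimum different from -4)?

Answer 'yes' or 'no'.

Old min = -4
Change: A[1] 33 -> 9
Changed element was NOT the min; min changes only if 9 < -4.
New min = -4; changed? no

Answer: no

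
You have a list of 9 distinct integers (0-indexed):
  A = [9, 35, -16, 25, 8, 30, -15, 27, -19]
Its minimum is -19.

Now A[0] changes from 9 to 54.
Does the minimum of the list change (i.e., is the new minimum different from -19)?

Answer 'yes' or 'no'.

Answer: no

Derivation:
Old min = -19
Change: A[0] 9 -> 54
Changed element was NOT the min; min changes only if 54 < -19.
New min = -19; changed? no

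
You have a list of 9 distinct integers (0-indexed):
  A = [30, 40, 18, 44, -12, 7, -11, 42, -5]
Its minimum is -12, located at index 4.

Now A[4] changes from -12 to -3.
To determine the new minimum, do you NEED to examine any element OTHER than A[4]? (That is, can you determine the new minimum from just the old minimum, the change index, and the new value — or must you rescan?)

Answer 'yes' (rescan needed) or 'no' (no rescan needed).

Old min = -12 at index 4
Change at index 4: -12 -> -3
Index 4 WAS the min and new value -3 > old min -12. Must rescan other elements to find the new min.
Needs rescan: yes

Answer: yes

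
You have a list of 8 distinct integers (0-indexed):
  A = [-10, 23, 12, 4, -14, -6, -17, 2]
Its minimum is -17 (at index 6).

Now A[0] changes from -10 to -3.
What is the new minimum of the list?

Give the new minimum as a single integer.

Answer: -17

Derivation:
Old min = -17 (at index 6)
Change: A[0] -10 -> -3
Changed element was NOT the old min.
  New min = min(old_min, new_val) = min(-17, -3) = -17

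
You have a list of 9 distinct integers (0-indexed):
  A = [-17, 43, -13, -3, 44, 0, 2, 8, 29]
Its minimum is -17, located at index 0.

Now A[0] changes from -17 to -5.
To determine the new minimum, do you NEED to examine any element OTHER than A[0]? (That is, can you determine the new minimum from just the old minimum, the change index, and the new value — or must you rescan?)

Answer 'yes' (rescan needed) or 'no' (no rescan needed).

Answer: yes

Derivation:
Old min = -17 at index 0
Change at index 0: -17 -> -5
Index 0 WAS the min and new value -5 > old min -17. Must rescan other elements to find the new min.
Needs rescan: yes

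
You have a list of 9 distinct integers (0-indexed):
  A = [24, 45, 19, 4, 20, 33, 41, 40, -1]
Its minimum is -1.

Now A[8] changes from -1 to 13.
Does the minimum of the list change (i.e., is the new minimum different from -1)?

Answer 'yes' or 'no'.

Old min = -1
Change: A[8] -1 -> 13
Changed element was the min; new min must be rechecked.
New min = 4; changed? yes

Answer: yes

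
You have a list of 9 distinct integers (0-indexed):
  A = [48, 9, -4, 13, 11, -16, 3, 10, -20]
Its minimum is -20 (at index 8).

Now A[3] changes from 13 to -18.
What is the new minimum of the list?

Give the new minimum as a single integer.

Old min = -20 (at index 8)
Change: A[3] 13 -> -18
Changed element was NOT the old min.
  New min = min(old_min, new_val) = min(-20, -18) = -20

Answer: -20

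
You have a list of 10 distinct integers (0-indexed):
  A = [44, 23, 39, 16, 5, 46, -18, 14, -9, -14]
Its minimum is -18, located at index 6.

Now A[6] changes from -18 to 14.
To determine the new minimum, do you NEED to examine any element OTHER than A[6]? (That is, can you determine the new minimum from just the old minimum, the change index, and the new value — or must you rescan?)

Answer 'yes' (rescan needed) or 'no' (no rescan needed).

Answer: yes

Derivation:
Old min = -18 at index 6
Change at index 6: -18 -> 14
Index 6 WAS the min and new value 14 > old min -18. Must rescan other elements to find the new min.
Needs rescan: yes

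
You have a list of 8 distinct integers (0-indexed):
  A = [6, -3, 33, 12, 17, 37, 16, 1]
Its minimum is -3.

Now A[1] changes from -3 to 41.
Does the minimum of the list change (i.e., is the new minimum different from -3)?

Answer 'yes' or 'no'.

Old min = -3
Change: A[1] -3 -> 41
Changed element was the min; new min must be rechecked.
New min = 1; changed? yes

Answer: yes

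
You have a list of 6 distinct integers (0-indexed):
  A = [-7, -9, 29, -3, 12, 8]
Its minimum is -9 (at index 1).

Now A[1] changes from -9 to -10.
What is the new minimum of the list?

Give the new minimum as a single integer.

Answer: -10

Derivation:
Old min = -9 (at index 1)
Change: A[1] -9 -> -10
Changed element WAS the min. Need to check: is -10 still <= all others?
  Min of remaining elements: -7
  New min = min(-10, -7) = -10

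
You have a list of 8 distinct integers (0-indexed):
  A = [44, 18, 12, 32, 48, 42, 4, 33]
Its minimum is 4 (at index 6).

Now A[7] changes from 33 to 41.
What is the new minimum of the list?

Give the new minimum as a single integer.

Old min = 4 (at index 6)
Change: A[7] 33 -> 41
Changed element was NOT the old min.
  New min = min(old_min, new_val) = min(4, 41) = 4

Answer: 4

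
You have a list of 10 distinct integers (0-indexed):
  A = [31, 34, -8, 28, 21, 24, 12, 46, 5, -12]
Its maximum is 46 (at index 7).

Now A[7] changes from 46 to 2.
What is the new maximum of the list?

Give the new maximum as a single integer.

Answer: 34

Derivation:
Old max = 46 (at index 7)
Change: A[7] 46 -> 2
Changed element WAS the max -> may need rescan.
  Max of remaining elements: 34
  New max = max(2, 34) = 34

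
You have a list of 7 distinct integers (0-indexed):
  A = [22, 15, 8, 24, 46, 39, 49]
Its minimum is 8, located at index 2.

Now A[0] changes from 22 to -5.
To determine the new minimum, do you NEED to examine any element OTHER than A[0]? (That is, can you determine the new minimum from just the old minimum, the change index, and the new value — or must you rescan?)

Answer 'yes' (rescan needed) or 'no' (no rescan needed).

Old min = 8 at index 2
Change at index 0: 22 -> -5
Index 0 was NOT the min. New min = min(8, -5). No rescan of other elements needed.
Needs rescan: no

Answer: no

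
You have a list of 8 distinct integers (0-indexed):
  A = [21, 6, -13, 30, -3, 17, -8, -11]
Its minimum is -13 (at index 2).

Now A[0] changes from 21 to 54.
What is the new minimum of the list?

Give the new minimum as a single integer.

Old min = -13 (at index 2)
Change: A[0] 21 -> 54
Changed element was NOT the old min.
  New min = min(old_min, new_val) = min(-13, 54) = -13

Answer: -13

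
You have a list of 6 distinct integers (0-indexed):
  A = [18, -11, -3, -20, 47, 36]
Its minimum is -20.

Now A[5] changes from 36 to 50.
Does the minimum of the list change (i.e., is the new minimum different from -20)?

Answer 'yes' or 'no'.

Old min = -20
Change: A[5] 36 -> 50
Changed element was NOT the min; min changes only if 50 < -20.
New min = -20; changed? no

Answer: no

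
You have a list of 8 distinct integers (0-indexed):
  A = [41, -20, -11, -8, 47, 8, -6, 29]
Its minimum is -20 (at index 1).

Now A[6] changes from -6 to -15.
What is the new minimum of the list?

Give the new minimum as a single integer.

Old min = -20 (at index 1)
Change: A[6] -6 -> -15
Changed element was NOT the old min.
  New min = min(old_min, new_val) = min(-20, -15) = -20

Answer: -20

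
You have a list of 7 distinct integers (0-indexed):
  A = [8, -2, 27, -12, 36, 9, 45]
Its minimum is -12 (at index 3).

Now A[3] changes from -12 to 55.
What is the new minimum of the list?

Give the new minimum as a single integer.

Answer: -2

Derivation:
Old min = -12 (at index 3)
Change: A[3] -12 -> 55
Changed element WAS the min. Need to check: is 55 still <= all others?
  Min of remaining elements: -2
  New min = min(55, -2) = -2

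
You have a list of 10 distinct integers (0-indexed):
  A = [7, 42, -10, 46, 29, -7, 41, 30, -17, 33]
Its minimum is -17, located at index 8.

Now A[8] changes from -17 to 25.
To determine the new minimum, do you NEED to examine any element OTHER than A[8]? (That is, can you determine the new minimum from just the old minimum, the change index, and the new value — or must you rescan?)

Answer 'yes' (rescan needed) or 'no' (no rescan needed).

Answer: yes

Derivation:
Old min = -17 at index 8
Change at index 8: -17 -> 25
Index 8 WAS the min and new value 25 > old min -17. Must rescan other elements to find the new min.
Needs rescan: yes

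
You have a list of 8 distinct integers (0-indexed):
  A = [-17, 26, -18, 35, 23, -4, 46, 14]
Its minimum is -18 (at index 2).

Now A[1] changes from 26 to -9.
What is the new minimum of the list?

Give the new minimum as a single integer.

Old min = -18 (at index 2)
Change: A[1] 26 -> -9
Changed element was NOT the old min.
  New min = min(old_min, new_val) = min(-18, -9) = -18

Answer: -18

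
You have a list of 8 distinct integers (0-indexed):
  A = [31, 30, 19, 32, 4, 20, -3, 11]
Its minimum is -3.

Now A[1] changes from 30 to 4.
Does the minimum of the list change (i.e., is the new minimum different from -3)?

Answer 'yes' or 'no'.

Old min = -3
Change: A[1] 30 -> 4
Changed element was NOT the min; min changes only if 4 < -3.
New min = -3; changed? no

Answer: no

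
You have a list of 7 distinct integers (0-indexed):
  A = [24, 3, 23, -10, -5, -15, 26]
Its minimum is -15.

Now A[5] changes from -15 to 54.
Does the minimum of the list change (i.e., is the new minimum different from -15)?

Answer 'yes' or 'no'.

Old min = -15
Change: A[5] -15 -> 54
Changed element was the min; new min must be rechecked.
New min = -10; changed? yes

Answer: yes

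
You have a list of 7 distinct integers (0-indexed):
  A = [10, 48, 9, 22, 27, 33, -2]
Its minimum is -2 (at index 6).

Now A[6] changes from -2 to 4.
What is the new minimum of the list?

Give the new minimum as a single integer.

Answer: 4

Derivation:
Old min = -2 (at index 6)
Change: A[6] -2 -> 4
Changed element WAS the min. Need to check: is 4 still <= all others?
  Min of remaining elements: 9
  New min = min(4, 9) = 4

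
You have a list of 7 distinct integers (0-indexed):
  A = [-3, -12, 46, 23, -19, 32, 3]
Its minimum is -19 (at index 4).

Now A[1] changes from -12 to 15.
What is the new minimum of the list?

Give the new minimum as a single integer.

Old min = -19 (at index 4)
Change: A[1] -12 -> 15
Changed element was NOT the old min.
  New min = min(old_min, new_val) = min(-19, 15) = -19

Answer: -19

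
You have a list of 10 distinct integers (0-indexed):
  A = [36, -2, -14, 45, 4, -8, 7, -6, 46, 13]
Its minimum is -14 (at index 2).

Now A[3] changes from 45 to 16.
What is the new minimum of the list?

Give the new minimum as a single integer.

Answer: -14

Derivation:
Old min = -14 (at index 2)
Change: A[3] 45 -> 16
Changed element was NOT the old min.
  New min = min(old_min, new_val) = min(-14, 16) = -14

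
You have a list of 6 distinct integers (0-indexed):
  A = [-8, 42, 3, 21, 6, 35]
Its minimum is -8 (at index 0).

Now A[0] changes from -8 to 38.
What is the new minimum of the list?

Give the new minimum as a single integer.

Old min = -8 (at index 0)
Change: A[0] -8 -> 38
Changed element WAS the min. Need to check: is 38 still <= all others?
  Min of remaining elements: 3
  New min = min(38, 3) = 3

Answer: 3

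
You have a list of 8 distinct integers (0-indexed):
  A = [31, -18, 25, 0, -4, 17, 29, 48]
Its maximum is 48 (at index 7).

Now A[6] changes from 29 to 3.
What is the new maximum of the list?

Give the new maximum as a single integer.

Answer: 48

Derivation:
Old max = 48 (at index 7)
Change: A[6] 29 -> 3
Changed element was NOT the old max.
  New max = max(old_max, new_val) = max(48, 3) = 48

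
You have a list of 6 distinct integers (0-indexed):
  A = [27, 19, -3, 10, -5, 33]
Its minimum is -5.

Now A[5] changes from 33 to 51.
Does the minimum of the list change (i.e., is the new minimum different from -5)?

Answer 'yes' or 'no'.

Old min = -5
Change: A[5] 33 -> 51
Changed element was NOT the min; min changes only if 51 < -5.
New min = -5; changed? no

Answer: no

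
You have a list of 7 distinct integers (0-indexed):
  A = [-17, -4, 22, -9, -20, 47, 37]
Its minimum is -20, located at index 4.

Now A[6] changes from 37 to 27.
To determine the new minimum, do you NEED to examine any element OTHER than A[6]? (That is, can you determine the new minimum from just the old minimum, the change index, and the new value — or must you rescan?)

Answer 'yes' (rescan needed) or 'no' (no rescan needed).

Old min = -20 at index 4
Change at index 6: 37 -> 27
Index 6 was NOT the min. New min = min(-20, 27). No rescan of other elements needed.
Needs rescan: no

Answer: no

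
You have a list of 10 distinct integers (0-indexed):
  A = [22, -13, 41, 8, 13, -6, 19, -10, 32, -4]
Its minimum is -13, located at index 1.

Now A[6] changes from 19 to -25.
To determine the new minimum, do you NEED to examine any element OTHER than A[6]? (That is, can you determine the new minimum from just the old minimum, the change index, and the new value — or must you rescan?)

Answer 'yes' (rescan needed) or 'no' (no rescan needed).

Answer: no

Derivation:
Old min = -13 at index 1
Change at index 6: 19 -> -25
Index 6 was NOT the min. New min = min(-13, -25). No rescan of other elements needed.
Needs rescan: no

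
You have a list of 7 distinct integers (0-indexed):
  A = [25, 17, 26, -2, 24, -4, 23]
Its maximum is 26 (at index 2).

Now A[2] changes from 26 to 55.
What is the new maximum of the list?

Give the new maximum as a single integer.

Old max = 26 (at index 2)
Change: A[2] 26 -> 55
Changed element WAS the max -> may need rescan.
  Max of remaining elements: 25
  New max = max(55, 25) = 55

Answer: 55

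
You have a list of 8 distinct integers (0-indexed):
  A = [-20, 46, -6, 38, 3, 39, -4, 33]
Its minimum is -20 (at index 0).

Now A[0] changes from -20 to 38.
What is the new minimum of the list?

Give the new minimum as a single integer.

Answer: -6

Derivation:
Old min = -20 (at index 0)
Change: A[0] -20 -> 38
Changed element WAS the min. Need to check: is 38 still <= all others?
  Min of remaining elements: -6
  New min = min(38, -6) = -6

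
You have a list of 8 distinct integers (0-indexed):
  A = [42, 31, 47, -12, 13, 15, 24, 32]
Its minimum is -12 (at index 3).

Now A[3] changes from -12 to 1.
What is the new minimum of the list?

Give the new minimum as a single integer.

Answer: 1

Derivation:
Old min = -12 (at index 3)
Change: A[3] -12 -> 1
Changed element WAS the min. Need to check: is 1 still <= all others?
  Min of remaining elements: 13
  New min = min(1, 13) = 1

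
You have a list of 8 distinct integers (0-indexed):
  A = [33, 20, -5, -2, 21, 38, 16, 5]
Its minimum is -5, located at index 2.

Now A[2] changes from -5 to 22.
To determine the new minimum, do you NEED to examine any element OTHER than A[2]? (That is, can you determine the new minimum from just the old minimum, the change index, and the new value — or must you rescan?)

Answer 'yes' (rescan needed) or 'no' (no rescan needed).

Old min = -5 at index 2
Change at index 2: -5 -> 22
Index 2 WAS the min and new value 22 > old min -5. Must rescan other elements to find the new min.
Needs rescan: yes

Answer: yes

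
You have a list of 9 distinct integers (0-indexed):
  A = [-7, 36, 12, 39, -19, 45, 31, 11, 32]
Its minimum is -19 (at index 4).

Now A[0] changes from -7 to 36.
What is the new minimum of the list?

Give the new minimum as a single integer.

Answer: -19

Derivation:
Old min = -19 (at index 4)
Change: A[0] -7 -> 36
Changed element was NOT the old min.
  New min = min(old_min, new_val) = min(-19, 36) = -19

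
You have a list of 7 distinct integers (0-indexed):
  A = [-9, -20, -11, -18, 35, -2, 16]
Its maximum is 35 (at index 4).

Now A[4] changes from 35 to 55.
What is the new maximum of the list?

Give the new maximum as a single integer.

Old max = 35 (at index 4)
Change: A[4] 35 -> 55
Changed element WAS the max -> may need rescan.
  Max of remaining elements: 16
  New max = max(55, 16) = 55

Answer: 55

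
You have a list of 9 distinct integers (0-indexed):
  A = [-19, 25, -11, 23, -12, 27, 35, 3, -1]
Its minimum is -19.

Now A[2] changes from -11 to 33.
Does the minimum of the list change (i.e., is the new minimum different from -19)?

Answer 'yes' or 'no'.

Answer: no

Derivation:
Old min = -19
Change: A[2] -11 -> 33
Changed element was NOT the min; min changes only if 33 < -19.
New min = -19; changed? no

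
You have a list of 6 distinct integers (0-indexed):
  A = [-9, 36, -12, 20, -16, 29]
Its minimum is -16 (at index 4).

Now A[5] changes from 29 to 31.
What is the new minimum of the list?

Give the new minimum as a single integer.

Old min = -16 (at index 4)
Change: A[5] 29 -> 31
Changed element was NOT the old min.
  New min = min(old_min, new_val) = min(-16, 31) = -16

Answer: -16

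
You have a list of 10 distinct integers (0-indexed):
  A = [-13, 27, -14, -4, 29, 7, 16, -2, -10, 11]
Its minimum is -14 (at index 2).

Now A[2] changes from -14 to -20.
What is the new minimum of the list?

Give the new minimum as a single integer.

Old min = -14 (at index 2)
Change: A[2] -14 -> -20
Changed element WAS the min. Need to check: is -20 still <= all others?
  Min of remaining elements: -13
  New min = min(-20, -13) = -20

Answer: -20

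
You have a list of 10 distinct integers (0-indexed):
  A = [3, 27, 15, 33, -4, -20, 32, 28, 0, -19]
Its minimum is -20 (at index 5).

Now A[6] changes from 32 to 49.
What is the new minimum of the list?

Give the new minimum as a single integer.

Old min = -20 (at index 5)
Change: A[6] 32 -> 49
Changed element was NOT the old min.
  New min = min(old_min, new_val) = min(-20, 49) = -20

Answer: -20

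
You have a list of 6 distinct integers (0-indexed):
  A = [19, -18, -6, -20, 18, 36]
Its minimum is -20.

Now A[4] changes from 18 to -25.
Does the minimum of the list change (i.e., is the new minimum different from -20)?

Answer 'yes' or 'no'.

Old min = -20
Change: A[4] 18 -> -25
Changed element was NOT the min; min changes only if -25 < -20.
New min = -25; changed? yes

Answer: yes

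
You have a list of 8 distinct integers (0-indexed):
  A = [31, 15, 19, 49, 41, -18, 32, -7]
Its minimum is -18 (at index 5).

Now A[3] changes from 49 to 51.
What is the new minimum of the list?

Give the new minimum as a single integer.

Old min = -18 (at index 5)
Change: A[3] 49 -> 51
Changed element was NOT the old min.
  New min = min(old_min, new_val) = min(-18, 51) = -18

Answer: -18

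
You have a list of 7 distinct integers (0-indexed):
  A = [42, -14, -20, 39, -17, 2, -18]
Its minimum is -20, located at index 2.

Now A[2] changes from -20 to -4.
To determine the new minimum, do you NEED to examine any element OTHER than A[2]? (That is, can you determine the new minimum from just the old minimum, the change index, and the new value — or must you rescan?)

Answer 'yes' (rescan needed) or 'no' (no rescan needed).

Old min = -20 at index 2
Change at index 2: -20 -> -4
Index 2 WAS the min and new value -4 > old min -20. Must rescan other elements to find the new min.
Needs rescan: yes

Answer: yes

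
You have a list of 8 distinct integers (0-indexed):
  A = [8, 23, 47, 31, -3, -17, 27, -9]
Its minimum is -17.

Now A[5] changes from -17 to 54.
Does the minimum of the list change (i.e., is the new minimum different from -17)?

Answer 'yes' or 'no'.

Answer: yes

Derivation:
Old min = -17
Change: A[5] -17 -> 54
Changed element was the min; new min must be rechecked.
New min = -9; changed? yes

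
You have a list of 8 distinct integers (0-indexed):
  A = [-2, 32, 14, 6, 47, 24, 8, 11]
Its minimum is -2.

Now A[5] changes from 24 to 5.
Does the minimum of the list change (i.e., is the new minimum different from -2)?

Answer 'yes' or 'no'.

Answer: no

Derivation:
Old min = -2
Change: A[5] 24 -> 5
Changed element was NOT the min; min changes only if 5 < -2.
New min = -2; changed? no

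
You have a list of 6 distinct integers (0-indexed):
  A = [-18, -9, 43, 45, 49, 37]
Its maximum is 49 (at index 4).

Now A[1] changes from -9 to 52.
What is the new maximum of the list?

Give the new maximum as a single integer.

Answer: 52

Derivation:
Old max = 49 (at index 4)
Change: A[1] -9 -> 52
Changed element was NOT the old max.
  New max = max(old_max, new_val) = max(49, 52) = 52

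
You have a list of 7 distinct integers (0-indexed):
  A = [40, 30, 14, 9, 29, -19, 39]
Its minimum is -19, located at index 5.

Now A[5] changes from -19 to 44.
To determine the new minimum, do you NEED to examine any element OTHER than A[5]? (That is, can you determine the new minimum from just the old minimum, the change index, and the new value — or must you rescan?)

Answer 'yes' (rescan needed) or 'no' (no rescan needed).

Old min = -19 at index 5
Change at index 5: -19 -> 44
Index 5 WAS the min and new value 44 > old min -19. Must rescan other elements to find the new min.
Needs rescan: yes

Answer: yes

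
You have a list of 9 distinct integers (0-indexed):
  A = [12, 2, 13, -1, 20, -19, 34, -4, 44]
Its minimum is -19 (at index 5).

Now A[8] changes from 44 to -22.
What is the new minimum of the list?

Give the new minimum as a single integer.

Old min = -19 (at index 5)
Change: A[8] 44 -> -22
Changed element was NOT the old min.
  New min = min(old_min, new_val) = min(-19, -22) = -22

Answer: -22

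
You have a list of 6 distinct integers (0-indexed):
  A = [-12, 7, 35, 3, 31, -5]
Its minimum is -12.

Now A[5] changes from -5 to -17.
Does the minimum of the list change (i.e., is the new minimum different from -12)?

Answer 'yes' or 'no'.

Answer: yes

Derivation:
Old min = -12
Change: A[5] -5 -> -17
Changed element was NOT the min; min changes only if -17 < -12.
New min = -17; changed? yes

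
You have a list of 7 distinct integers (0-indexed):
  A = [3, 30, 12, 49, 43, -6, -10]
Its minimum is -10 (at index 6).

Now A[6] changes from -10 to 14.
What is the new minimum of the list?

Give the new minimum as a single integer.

Answer: -6

Derivation:
Old min = -10 (at index 6)
Change: A[6] -10 -> 14
Changed element WAS the min. Need to check: is 14 still <= all others?
  Min of remaining elements: -6
  New min = min(14, -6) = -6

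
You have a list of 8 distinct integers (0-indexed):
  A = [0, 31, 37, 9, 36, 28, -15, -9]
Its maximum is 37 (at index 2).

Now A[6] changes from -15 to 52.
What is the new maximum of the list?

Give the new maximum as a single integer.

Old max = 37 (at index 2)
Change: A[6] -15 -> 52
Changed element was NOT the old max.
  New max = max(old_max, new_val) = max(37, 52) = 52

Answer: 52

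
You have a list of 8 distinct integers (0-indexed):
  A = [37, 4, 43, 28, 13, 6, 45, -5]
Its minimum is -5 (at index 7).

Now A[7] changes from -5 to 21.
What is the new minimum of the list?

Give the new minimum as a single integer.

Answer: 4

Derivation:
Old min = -5 (at index 7)
Change: A[7] -5 -> 21
Changed element WAS the min. Need to check: is 21 still <= all others?
  Min of remaining elements: 4
  New min = min(21, 4) = 4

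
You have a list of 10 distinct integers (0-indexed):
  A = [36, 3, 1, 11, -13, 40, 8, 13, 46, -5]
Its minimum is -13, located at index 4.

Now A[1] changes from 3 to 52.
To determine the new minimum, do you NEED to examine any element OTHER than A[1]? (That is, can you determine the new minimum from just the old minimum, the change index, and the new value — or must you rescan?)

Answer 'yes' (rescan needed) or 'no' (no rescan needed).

Answer: no

Derivation:
Old min = -13 at index 4
Change at index 1: 3 -> 52
Index 1 was NOT the min. New min = min(-13, 52). No rescan of other elements needed.
Needs rescan: no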